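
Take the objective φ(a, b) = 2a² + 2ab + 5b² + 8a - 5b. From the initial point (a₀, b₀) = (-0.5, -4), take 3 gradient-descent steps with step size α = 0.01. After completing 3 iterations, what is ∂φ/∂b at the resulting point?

∇φ = (4a + 2b + 8, 2a + 10b - 5)
(a₁, b₁) = (-0.5, -4) − 0.01·(-2, -46) = (-0.48, -3.54)
(a₂, b₂) = (-0.48, -3.54) − 0.01·(-1, -41.36) = (-0.47, -3.1264)
(a₃, b₃) = (-0.47, -3.1264) − 0.01·(-0.1328, -37.204) = (-0.468672, -2.75436)
∂φ/∂b at (-0.468672, -2.75436) = -33.480944

-33.480944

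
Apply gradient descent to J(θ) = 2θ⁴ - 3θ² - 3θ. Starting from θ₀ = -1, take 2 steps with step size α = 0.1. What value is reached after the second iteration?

J′(θ) = 8θ³ - 6θ - 3
θ₁ = -1 − 0.1·(-5) = -0.5
θ₂ = -0.5 − 0.1·(-1) = -0.4

-0.4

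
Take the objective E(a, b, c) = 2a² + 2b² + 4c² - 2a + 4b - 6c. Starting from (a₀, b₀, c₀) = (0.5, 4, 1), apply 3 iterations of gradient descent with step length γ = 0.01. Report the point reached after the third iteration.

∇E = (4a - 2, 4b + 4, 8c - 6)
Step 1: at (0.5, 4, 1), ∇E = (0, 20, 2) → (0.5, 4, 1) − 0.01·(0, 20, 2) = (0.5, 3.8, 0.98)
Step 2: at (0.5, 3.8, 0.98), ∇E = (0, 19.2, 1.84) → (0.5, 3.8, 0.98) − 0.01·(0, 19.2, 1.84) = (0.5, 3.608, 0.9616)
Step 3: at (0.5, 3.608, 0.9616), ∇E = (0, 18.432, 1.6928) → (0.5, 3.608, 0.9616) − 0.01·(0, 18.432, 1.6928) = (0.5, 3.42368, 0.944672)

(0.5, 3.42368, 0.944672)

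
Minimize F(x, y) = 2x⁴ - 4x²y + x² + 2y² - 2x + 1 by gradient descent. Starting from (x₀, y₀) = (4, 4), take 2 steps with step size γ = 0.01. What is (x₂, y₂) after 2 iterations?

∇F = (8x³ - 8xy + 2x - 2, -4x² + 4y)
(x₁, y₁) = (4, 4) − 0.01·(390, -48) = (0.1, 4.48)
(x₂, y₂) = (0.1, 4.48) − 0.01·(-5.376, 17.88) = (0.15376, 4.3012)

(0.15376, 4.3012)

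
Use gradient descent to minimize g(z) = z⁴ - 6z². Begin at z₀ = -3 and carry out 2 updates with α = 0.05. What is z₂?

g′(z) = 4z³ - 12z
Step 1: g′(-3) = -72; z₁ = -3 − 0.05·(-72) = 0.6
Step 2: g′(0.6) = -6.336; z₂ = 0.6 − 0.05·(-6.336) = 0.9168

0.9168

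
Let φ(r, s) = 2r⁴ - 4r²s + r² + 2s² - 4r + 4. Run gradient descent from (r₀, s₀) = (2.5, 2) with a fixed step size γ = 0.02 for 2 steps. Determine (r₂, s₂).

∇φ = (8r³ - 8rs + 2r - 4, -4r² + 4s)
Step 1: at (2.5, 2), ∇φ = (86, -17) → (2.5, 2) − 0.02·(86, -17) = (0.78, 2.34)
Step 2: at (0.78, 2.34), ∇φ = (-13.245184, 6.9264) → (0.78, 2.34) − 0.02·(-13.245184, 6.9264) = (1.04490368, 2.201472)

(1.04490368, 2.201472)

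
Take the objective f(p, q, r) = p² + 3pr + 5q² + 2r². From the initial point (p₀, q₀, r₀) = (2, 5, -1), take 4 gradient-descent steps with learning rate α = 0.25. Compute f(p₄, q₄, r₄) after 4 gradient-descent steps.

∇f = (2p + 3r, 10q, 3p + 4r)
(p₁, q₁, r₁) = (2, 5, -1) − 0.25·(1, 50, 2) = (1.75, -7.5, -1.5)
(p₂, q₂, r₂) = (1.75, -7.5, -1.5) − 0.25·(-1, -75, -0.75) = (2, 11.25, -1.3125)
(p₃, q₃, r₃) = (2, 11.25, -1.3125) − 0.25·(0.0625, 112.5, 0.75) = (1.984375, -16.875, -1.5)
(p₄, q₄, r₄) = (1.984375, -16.875, -1.5) − 0.25·(-0.53125, -168.75, -0.046875) = (2.1171875, 25.3125, -1.48828125)
f(2.1171875, 25.3125, -1.48828125) = 3203.07281494140625

3203.07281494140625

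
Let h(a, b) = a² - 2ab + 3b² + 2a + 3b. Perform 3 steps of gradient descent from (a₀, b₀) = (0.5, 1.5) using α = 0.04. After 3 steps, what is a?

∇h = (2a - 2b + 2, -2a + 6b + 3)
(a₁, b₁) = (0.5, 1.5) − 0.04·(0, 11) = (0.5, 1.06)
(a₂, b₂) = (0.5, 1.06) − 0.04·(0.88, 8.36) = (0.4648, 0.7256)
(a₃, b₃) = (0.4648, 0.7256) − 0.04·(1.4784, 6.424) = (0.405664, 0.46864)
a = 0.405664

0.405664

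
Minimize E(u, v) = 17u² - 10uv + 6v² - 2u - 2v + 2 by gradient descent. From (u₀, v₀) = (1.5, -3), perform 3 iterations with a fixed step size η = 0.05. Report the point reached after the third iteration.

(-1.6805, 0.414)

∇E = (34u - 10v - 2, -10u + 12v - 2)
Step 1: at (1.5, -3), ∇E = (79, -53) → (1.5, -3) − 0.05·(79, -53) = (-2.45, -0.35)
Step 2: at (-2.45, -0.35), ∇E = (-81.8, 18.3) → (-2.45, -0.35) − 0.05·(-81.8, 18.3) = (1.64, -1.265)
Step 3: at (1.64, -1.265), ∇E = (66.41, -33.58) → (1.64, -1.265) − 0.05·(66.41, -33.58) = (-1.6805, 0.414)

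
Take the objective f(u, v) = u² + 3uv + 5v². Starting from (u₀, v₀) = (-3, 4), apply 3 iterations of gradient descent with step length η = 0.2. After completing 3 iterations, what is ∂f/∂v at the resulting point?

∇f = (2u + 3v, 3u + 10v)
(u₁, v₁) = (-3, 4) − 0.2·(6, 31) = (-4.2, -2.2)
(u₂, v₂) = (-4.2, -2.2) − 0.2·(-15, -34.6) = (-1.2, 4.72)
(u₃, v₃) = (-1.2, 4.72) − 0.2·(11.76, 43.6) = (-3.552, -4)
∂f/∂v at (-3.552, -4) = -50.656

-50.656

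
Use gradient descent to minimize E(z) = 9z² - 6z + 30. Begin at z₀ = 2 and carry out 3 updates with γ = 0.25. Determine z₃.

E′(z) = 18z - 6
z₁ = 2 − 0.25·30 = -5.5
z₂ = -5.5 − 0.25·(-105) = 20.75
z₃ = 20.75 − 0.25·367.5 = -71.125

-71.125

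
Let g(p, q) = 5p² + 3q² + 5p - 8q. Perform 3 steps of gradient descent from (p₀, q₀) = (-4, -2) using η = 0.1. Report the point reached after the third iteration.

(-0.5, 1.12)

∇g = (10p + 5, 6q - 8)
(p₁, q₁) = (-4, -2) − 0.1·(-35, -20) = (-0.5, 0)
(p₂, q₂) = (-0.5, 0) − 0.1·(0, -8) = (-0.5, 0.8)
(p₃, q₃) = (-0.5, 0.8) − 0.1·(0, -3.2) = (-0.5, 1.12)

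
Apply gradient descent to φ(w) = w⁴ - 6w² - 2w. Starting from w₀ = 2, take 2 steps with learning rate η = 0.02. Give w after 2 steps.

φ′(w) = 4w³ - 12w - 2
w₁ = 2 − 0.02·6 = 1.88
w₂ = 1.88 − 0.02·2.018688 = 1.83962624

1.83962624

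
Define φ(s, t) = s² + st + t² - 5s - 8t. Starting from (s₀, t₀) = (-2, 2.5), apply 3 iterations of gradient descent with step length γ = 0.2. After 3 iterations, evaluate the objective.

-16.140736

∇φ = (2s + t - 5, s + 2t - 8)
(s₁, t₁) = (-2, 2.5) − 0.2·(-6.5, -5) = (-0.7, 3.5)
(s₂, t₂) = (-0.7, 3.5) − 0.2·(-2.9, -1.7) = (-0.12, 3.84)
(s₃, t₃) = (-0.12, 3.84) − 0.2·(-1.4, -0.44) = (0.16, 3.928)
φ(0.16, 3.928) = -16.140736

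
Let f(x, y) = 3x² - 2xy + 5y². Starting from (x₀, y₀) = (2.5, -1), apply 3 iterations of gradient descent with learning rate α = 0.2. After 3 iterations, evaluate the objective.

∇f = (6x - 2y, -2x + 10y)
Step 1: at (2.5, -1), ∇f = (17, -15) → (2.5, -1) − 0.2·(17, -15) = (-0.9, 2)
Step 2: at (-0.9, 2), ∇f = (-9.4, 21.8) → (-0.9, 2) − 0.2·(-9.4, 21.8) = (0.98, -2.36)
Step 3: at (0.98, -2.36), ∇f = (10.6, -25.56) → (0.98, -2.36) − 0.2·(10.6, -25.56) = (-1.14, 2.752)
f(-1.14, 2.752) = 48.04088

48.04088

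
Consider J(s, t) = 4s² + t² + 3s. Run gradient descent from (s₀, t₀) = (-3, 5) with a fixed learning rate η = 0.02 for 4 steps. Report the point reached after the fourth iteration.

(-1.68191232, 4.2467328)

∇J = (8s + 3, 2t)
Step 1: at (-3, 5), ∇J = (-21, 10) → (-3, 5) − 0.02·(-21, 10) = (-2.58, 4.8)
Step 2: at (-2.58, 4.8), ∇J = (-17.64, 9.6) → (-2.58, 4.8) − 0.02·(-17.64, 9.6) = (-2.2272, 4.608)
Step 3: at (-2.2272, 4.608), ∇J = (-14.8176, 9.216) → (-2.2272, 4.608) − 0.02·(-14.8176, 9.216) = (-1.930848, 4.42368)
Step 4: at (-1.930848, 4.42368), ∇J = (-12.446784, 8.84736) → (-1.930848, 4.42368) − 0.02·(-12.446784, 8.84736) = (-1.68191232, 4.2467328)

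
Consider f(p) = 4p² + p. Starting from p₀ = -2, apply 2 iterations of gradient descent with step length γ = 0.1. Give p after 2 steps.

-0.2

f′(p) = 8p + 1
Step 1: f′(-2) = -15; p₁ = -2 − 0.1·(-15) = -0.5
Step 2: f′(-0.5) = -3; p₂ = -0.5 − 0.1·(-3) = -0.2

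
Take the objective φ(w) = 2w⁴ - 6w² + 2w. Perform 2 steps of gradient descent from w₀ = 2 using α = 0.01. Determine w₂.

φ′(w) = 8w³ - 12w + 2
Step 1: φ′(2) = 42; w₁ = 2 − 0.01·42 = 1.58
Step 2: φ′(1.58) = 14.594496; w₂ = 1.58 − 0.01·14.594496 = 1.43405504

1.43405504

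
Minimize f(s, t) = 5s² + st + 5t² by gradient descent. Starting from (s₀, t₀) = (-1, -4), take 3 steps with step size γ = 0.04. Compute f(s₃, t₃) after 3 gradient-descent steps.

∇f = (10s + t, s + 10t)
Step 1: at (-1, -4), ∇f = (-14, -41) → (-1, -4) − 0.04·(-14, -41) = (-0.44, -2.36)
Step 2: at (-0.44, -2.36), ∇f = (-6.76, -24.04) → (-0.44, -2.36) − 0.04·(-6.76, -24.04) = (-0.1696, -1.3984)
Step 3: at (-0.1696, -1.3984), ∇f = (-3.0944, -14.1536) → (-0.1696, -1.3984) − 0.04·(-3.0944, -14.1536) = (-0.045824, -0.832256)
f(-0.045824, -0.832256) = 3.511886741504

3.511886741504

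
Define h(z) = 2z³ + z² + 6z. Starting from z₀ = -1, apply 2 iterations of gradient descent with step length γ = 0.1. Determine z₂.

-4.6

h′(z) = 6z² + 2z + 6
z₁ = -1 − 0.1·10 = -2
z₂ = -2 − 0.1·26 = -4.6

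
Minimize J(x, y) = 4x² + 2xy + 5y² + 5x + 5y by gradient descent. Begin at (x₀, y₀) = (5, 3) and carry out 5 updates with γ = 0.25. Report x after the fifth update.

-59.921875

∇J = (8x + 2y + 5, 2x + 10y + 5)
Step 1: at (5, 3), ∇J = (51, 45) → (5, 3) − 0.25·(51, 45) = (-7.75, -8.25)
Step 2: at (-7.75, -8.25), ∇J = (-73.5, -93) → (-7.75, -8.25) − 0.25·(-73.5, -93) = (10.625, 15)
Step 3: at (10.625, 15), ∇J = (120, 176.25) → (10.625, 15) − 0.25·(120, 176.25) = (-19.375, -29.0625)
Step 4: at (-19.375, -29.0625), ∇J = (-208.125, -324.375) → (-19.375, -29.0625) − 0.25·(-208.125, -324.375) = (32.65625, 52.03125)
Step 5: at (32.65625, 52.03125), ∇J = (370.3125, 590.625) → (32.65625, 52.03125) − 0.25·(370.3125, 590.625) = (-59.921875, -95.625)
x = -59.921875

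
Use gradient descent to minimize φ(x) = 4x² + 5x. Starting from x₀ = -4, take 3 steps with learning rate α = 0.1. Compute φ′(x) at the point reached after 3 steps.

φ′(x) = 8x + 5
Step 1: φ′(-4) = -27; x₁ = -4 − 0.1·(-27) = -1.3
Step 2: φ′(-1.3) = -5.4; x₂ = -1.3 − 0.1·(-5.4) = -0.76
Step 3: φ′(-0.76) = -1.08; x₃ = -0.76 − 0.1·(-1.08) = -0.652
φ′(x) at (-0.652) = -0.216

-0.216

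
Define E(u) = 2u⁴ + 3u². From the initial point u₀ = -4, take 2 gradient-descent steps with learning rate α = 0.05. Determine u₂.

-4724.9808

E′(u) = 8u³ + 6u
u₁ = -4 − 0.05·(-536) = 22.8
u₂ = 22.8 − 0.05·94955.616 = -4724.9808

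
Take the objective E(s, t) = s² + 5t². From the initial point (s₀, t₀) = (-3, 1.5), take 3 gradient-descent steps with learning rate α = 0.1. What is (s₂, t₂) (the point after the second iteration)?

(-1.92, 0)

∇E = (2s, 10t)
(s₁, t₁) = (-3, 1.5) − 0.1·(-6, 15) = (-2.4, 0)
(s₂, t₂) = (-2.4, 0) − 0.1·(-4.8, 0) = (-1.92, 0)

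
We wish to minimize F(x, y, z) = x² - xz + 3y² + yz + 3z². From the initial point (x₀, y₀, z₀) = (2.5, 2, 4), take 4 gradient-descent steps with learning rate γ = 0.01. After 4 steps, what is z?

3.14936734

∇F = (2x - z, 6y + z, -x + y + 6z)
Step 1: at (2.5, 2, 4), ∇F = (1, 16, 23.5) → (2.5, 2, 4) − 0.01·(1, 16, 23.5) = (2.49, 1.84, 3.765)
Step 2: at (2.49, 1.84, 3.765), ∇F = (1.215, 14.805, 21.94) → (2.49, 1.84, 3.765) − 0.01·(1.215, 14.805, 21.94) = (2.47785, 1.69195, 3.5456)
Step 3: at (2.47785, 1.69195, 3.5456), ∇F = (1.4101, 13.6973, 20.4877) → (2.47785, 1.69195, 3.5456) − 0.01·(1.4101, 13.6973, 20.4877) = (2.463749, 1.554977, 3.340723)
Step 4: at (2.463749, 1.554977, 3.340723), ∇F = (1.586775, 12.670585, 19.135566) → (2.463749, 1.554977, 3.340723) − 0.01·(1.586775, 12.670585, 19.135566) = (2.44788125, 1.42827115, 3.14936734)
z = 3.14936734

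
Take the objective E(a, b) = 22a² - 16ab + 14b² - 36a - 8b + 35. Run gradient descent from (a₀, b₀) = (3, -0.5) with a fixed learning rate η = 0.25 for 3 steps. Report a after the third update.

∇E = (44a - 16b - 36, -16a + 28b - 8)
(a₁, b₁) = (3, -0.5) − 0.25·(104, -70) = (-23, 17)
(a₂, b₂) = (-23, 17) − 0.25·(-1320, 836) = (307, -192)
(a₃, b₃) = (307, -192) − 0.25·(16544, -10296) = (-3829, 2382)
a = -3829

-3829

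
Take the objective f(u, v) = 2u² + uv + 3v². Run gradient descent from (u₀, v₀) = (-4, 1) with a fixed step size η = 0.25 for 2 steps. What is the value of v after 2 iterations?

∇f = (4u + v, u + 6v)
Step 1: at (-4, 1), ∇f = (-15, 2) → (-4, 1) − 0.25·(-15, 2) = (-0.25, 0.5)
Step 2: at (-0.25, 0.5), ∇f = (-0.5, 2.75) → (-0.25, 0.5) − 0.25·(-0.5, 2.75) = (-0.125, -0.1875)
v = -0.1875

-0.1875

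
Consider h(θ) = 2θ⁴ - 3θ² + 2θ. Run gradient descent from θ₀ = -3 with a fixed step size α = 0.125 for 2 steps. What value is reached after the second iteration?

-9901

h′(θ) = 8θ³ - 6θ + 2
Step 1: h′(-3) = -196; θ₁ = -3 − 0.125·(-196) = 21.5
Step 2: h′(21.5) = 79380; θ₂ = 21.5 − 0.125·79380 = -9901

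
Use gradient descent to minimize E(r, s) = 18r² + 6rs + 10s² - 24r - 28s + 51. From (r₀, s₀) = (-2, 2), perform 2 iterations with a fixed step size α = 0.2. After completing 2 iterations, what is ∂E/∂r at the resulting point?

-3349.92

∇E = (36r + 6s - 24, 6r + 20s - 28)
Step 1: at (-2, 2), ∇E = (-84, 0) → (-2, 2) − 0.2·(-84, 0) = (14.8, 2)
Step 2: at (14.8, 2), ∇E = (520.8, 100.8) → (14.8, 2) − 0.2·(520.8, 100.8) = (-89.36, -18.16)
∂E/∂r at (-89.36, -18.16) = -3349.92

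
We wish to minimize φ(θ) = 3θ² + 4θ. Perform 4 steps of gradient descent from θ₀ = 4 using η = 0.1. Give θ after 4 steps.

-0.5472

φ′(θ) = 6θ + 4
Step 1: φ′(4) = 28; θ₁ = 4 − 0.1·28 = 1.2
Step 2: φ′(1.2) = 11.2; θ₂ = 1.2 − 0.1·11.2 = 0.08
Step 3: φ′(0.08) = 4.48; θ₃ = 0.08 − 0.1·4.48 = -0.368
Step 4: φ′(-0.368) = 1.792; θ₄ = -0.368 − 0.1·1.792 = -0.5472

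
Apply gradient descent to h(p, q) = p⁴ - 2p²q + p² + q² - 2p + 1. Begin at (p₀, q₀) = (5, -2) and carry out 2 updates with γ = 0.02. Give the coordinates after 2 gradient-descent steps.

(11.69375488, 0.537664)

∇h = (4p³ - 4pq + 2p - 2, -2p² + 2q)
(p₁, q₁) = (5, -2) − 0.02·(548, -54) = (-5.96, -0.92)
(p₂, q₂) = (-5.96, -0.92) − 0.02·(-882.687744, -72.8832) = (11.69375488, 0.537664)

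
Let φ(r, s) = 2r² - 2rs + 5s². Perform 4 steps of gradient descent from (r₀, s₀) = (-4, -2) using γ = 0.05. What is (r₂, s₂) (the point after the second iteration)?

∇φ = (4r - 2s, -2r + 10s)
Step 1: at (-4, -2), ∇φ = (-12, -12) → (-4, -2) − 0.05·(-12, -12) = (-3.4, -1.4)
Step 2: at (-3.4, -1.4), ∇φ = (-10.8, -7.2) → (-3.4, -1.4) − 0.05·(-10.8, -7.2) = (-2.86, -1.04)

(-2.86, -1.04)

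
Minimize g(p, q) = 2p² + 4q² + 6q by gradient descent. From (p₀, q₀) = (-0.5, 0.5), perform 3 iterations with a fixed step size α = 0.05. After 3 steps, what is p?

∇g = (4p, 8q + 6)
(p₁, q₁) = (-0.5, 0.5) − 0.05·(-2, 10) = (-0.4, 0)
(p₂, q₂) = (-0.4, 0) − 0.05·(-1.6, 6) = (-0.32, -0.3)
(p₃, q₃) = (-0.32, -0.3) − 0.05·(-1.28, 3.6) = (-0.256, -0.48)
p = -0.256

-0.256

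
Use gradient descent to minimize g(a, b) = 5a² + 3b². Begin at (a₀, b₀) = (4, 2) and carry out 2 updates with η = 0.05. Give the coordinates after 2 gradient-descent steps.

(1, 0.98)

∇g = (10a, 6b)
Step 1: at (4, 2), ∇g = (40, 12) → (4, 2) − 0.05·(40, 12) = (2, 1.4)
Step 2: at (2, 1.4), ∇g = (20, 8.4) → (2, 1.4) − 0.05·(20, 8.4) = (1, 0.98)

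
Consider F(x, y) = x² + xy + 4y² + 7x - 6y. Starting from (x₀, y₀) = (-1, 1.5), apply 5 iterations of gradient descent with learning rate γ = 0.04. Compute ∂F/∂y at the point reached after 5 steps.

0.20355584

∇F = (2x + y + 7, x + 8y - 6)
Step 1: at (-1, 1.5), ∇F = (6.5, 5) → (-1, 1.5) − 0.04·(6.5, 5) = (-1.26, 1.3)
Step 2: at (-1.26, 1.3), ∇F = (5.78, 3.14) → (-1.26, 1.3) − 0.04·(5.78, 3.14) = (-1.4912, 1.1744)
Step 3: at (-1.4912, 1.1744), ∇F = (5.192, 1.904) → (-1.4912, 1.1744) − 0.04·(5.192, 1.904) = (-1.69888, 1.09824)
Step 4: at (-1.69888, 1.09824), ∇F = (4.70048, 1.08704) → (-1.69888, 1.09824) − 0.04·(4.70048, 1.08704) = (-1.8868992, 1.0547584)
Step 5: at (-1.8868992, 1.0547584), ∇F = (4.28096, 0.551168) → (-1.8868992, 1.0547584) − 0.04·(4.28096, 0.551168) = (-2.0581376, 1.03271168)
∂F/∂y at (-2.0581376, 1.03271168) = 0.20355584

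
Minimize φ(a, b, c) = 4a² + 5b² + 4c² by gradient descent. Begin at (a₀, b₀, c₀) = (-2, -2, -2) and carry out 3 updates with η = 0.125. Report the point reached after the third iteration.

∇φ = (8a, 10b, 8c)
Step 1: at (-2, -2, -2), ∇φ = (-16, -20, -16) → (-2, -2, -2) − 0.125·(-16, -20, -16) = (0, 0.5, 0)
Step 2: at (0, 0.5, 0), ∇φ = (0, 5, 0) → (0, 0.5, 0) − 0.125·(0, 5, 0) = (0, -0.125, 0)
Step 3: at (0, -0.125, 0), ∇φ = (0, -1.25, 0) → (0, -0.125, 0) − 0.125·(0, -1.25, 0) = (0, 0.03125, 0)

(0, 0.03125, 0)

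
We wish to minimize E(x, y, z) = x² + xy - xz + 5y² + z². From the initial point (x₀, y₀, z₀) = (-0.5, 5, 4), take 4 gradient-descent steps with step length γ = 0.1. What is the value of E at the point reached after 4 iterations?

2.10814292

∇E = (2x + y - z, x + 10y, -x + 2z)
Step 1: at (-0.5, 5, 4), ∇E = (0, 49.5, 8.5) → (-0.5, 5, 4) − 0.1·(0, 49.5, 8.5) = (-0.5, 0.05, 3.15)
Step 2: at (-0.5, 0.05, 3.15), ∇E = (-4.1, 0, 6.8) → (-0.5, 0.05, 3.15) − 0.1·(-4.1, 0, 6.8) = (-0.09, 0.05, 2.47)
Step 3: at (-0.09, 0.05, 2.47), ∇E = (-2.6, 0.41, 5.03) → (-0.09, 0.05, 2.47) − 0.1·(-2.6, 0.41, 5.03) = (0.17, 0.009, 1.967)
Step 4: at (0.17, 0.009, 1.967), ∇E = (-1.618, 0.26, 3.764) → (0.17, 0.009, 1.967) − 0.1·(-1.618, 0.26, 3.764) = (0.3318, -0.017, 1.5906)
E(0.3318, -0.017, 1.5906) = 2.10814292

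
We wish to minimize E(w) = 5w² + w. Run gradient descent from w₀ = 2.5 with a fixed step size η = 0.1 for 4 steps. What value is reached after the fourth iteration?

E′(w) = 10w + 1
Step 1: E′(2.5) = 26; w₁ = 2.5 − 0.1·26 = -0.1
Step 2: E′(-0.1) = 0; w₂ = -0.1 − 0.1·0 = -0.1
Step 3: E′(-0.1) = 0; w₃ = -0.1 − 0.1·0 = -0.1
Step 4: E′(-0.1) = 0; w₄ = -0.1 − 0.1·0 = -0.1

-0.1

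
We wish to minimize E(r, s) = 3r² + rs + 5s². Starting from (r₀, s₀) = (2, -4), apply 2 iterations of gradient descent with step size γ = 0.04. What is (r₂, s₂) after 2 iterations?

(1.376, -1.5552)

∇E = (6r + s, r + 10s)
Step 1: at (2, -4), ∇E = (8, -38) → (2, -4) − 0.04·(8, -38) = (1.68, -2.48)
Step 2: at (1.68, -2.48), ∇E = (7.6, -23.12) → (1.68, -2.48) − 0.04·(7.6, -23.12) = (1.376, -1.5552)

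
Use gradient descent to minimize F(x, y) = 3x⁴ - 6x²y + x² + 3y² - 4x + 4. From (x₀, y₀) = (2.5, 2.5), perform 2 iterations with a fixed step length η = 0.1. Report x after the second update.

∇F = (12x³ - 12xy + 2x - 4, -6x² + 6y)
Step 1: at (2.5, 2.5), ∇F = (113.5, -22.5) → (2.5, 2.5) − 0.1·(113.5, -22.5) = (-8.85, 4.75)
Step 2: at (-8.85, 4.75), ∇F = (-7835.0995, -441.435) → (-8.85, 4.75) − 0.1·(-7835.0995, -441.435) = (774.65995, 48.8935)
x = 774.65995

774.65995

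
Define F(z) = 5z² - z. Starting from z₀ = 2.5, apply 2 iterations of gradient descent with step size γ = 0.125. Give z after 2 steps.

0.25

F′(z) = 10z - 1
z₁ = 2.5 − 0.125·24 = -0.5
z₂ = -0.5 − 0.125·(-6) = 0.25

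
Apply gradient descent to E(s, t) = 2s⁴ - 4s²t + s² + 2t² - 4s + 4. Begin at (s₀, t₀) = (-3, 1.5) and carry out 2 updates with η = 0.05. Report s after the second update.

-96

∇E = (8s³ - 8st + 2s - 4, -4s² + 4t)
Step 1: at (-3, 1.5), ∇E = (-190, -30) → (-3, 1.5) − 0.05·(-190, -30) = (6.5, 3)
Step 2: at (6.5, 3), ∇E = (2050, -157) → (6.5, 3) − 0.05·(2050, -157) = (-96, 10.85)
s = -96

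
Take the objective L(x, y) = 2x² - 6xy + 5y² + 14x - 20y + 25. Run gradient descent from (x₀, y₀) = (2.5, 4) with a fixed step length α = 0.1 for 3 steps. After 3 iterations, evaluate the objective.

9.9144

∇L = (4x - 6y + 14, -6x + 10y - 20)
Step 1: at (2.5, 4), ∇L = (0, 5) → (2.5, 4) − 0.1·(0, 5) = (2.5, 3.5)
Step 2: at (2.5, 3.5), ∇L = (3, 0) → (2.5, 3.5) − 0.1·(3, 0) = (2.2, 3.5)
Step 3: at (2.2, 3.5), ∇L = (1.8, 1.8) → (2.2, 3.5) − 0.1·(1.8, 1.8) = (2.02, 3.32)
L(2.02, 3.32) = 9.9144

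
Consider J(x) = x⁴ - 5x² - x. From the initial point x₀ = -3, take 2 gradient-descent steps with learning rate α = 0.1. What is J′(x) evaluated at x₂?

J′(x) = 4x³ - 10x - 1
Step 1: J′(-3) = -79; x₁ = -3 − 0.1·(-79) = 4.9
Step 2: J′(4.9) = 420.596; x₂ = 4.9 − 0.1·420.596 = -37.1596
J′(x) at (-37.1596) = -204874.638700466944

-204874.638700466944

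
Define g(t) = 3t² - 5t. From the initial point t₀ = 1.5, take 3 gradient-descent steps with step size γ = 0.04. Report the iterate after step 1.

1.34

g′(t) = 6t - 5
Step 1: g′(1.5) = 4; t₁ = 1.5 − 0.04·4 = 1.34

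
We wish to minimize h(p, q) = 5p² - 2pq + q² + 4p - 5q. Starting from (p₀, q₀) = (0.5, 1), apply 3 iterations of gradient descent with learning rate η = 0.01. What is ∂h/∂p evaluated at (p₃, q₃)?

4.89856

∇h = (10p - 2q + 4, -2p + 2q - 5)
(p₁, q₁) = (0.5, 1) − 0.01·(7, -4) = (0.43, 1.04)
(p₂, q₂) = (0.43, 1.04) − 0.01·(6.22, -3.78) = (0.3678, 1.0778)
(p₃, q₃) = (0.3678, 1.0778) − 0.01·(5.5224, -3.58) = (0.312576, 1.1136)
∂h/∂p at (0.312576, 1.1136) = 4.89856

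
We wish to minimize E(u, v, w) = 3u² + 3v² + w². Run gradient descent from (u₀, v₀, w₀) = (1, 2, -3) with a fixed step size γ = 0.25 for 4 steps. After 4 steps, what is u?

∇E = (6u, 6v, 2w)
Step 1: at (1, 2, -3), ∇E = (6, 12, -6) → (1, 2, -3) − 0.25·(6, 12, -6) = (-0.5, -1, -1.5)
Step 2: at (-0.5, -1, -1.5), ∇E = (-3, -6, -3) → (-0.5, -1, -1.5) − 0.25·(-3, -6, -3) = (0.25, 0.5, -0.75)
Step 3: at (0.25, 0.5, -0.75), ∇E = (1.5, 3, -1.5) → (0.25, 0.5, -0.75) − 0.25·(1.5, 3, -1.5) = (-0.125, -0.25, -0.375)
Step 4: at (-0.125, -0.25, -0.375), ∇E = (-0.75, -1.5, -0.75) → (-0.125, -0.25, -0.375) − 0.25·(-0.75, -1.5, -0.75) = (0.0625, 0.125, -0.1875)
u = 0.0625

0.0625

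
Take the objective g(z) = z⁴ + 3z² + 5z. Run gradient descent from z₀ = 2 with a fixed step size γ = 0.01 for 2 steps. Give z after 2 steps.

g′(z) = 4z³ + 6z + 5
z₁ = 2 − 0.01·49 = 1.51
z₂ = 1.51 − 0.01·27.831804 = 1.23168196

1.23168196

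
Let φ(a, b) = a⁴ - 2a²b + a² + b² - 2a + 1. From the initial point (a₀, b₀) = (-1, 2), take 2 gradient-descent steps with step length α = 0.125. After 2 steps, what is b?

1.5625

∇φ = (4a³ - 4ab + 2a - 2, -2a² + 2b)
(a₁, b₁) = (-1, 2) − 0.125·(0, 2) = (-1, 1.75)
(a₂, b₂) = (-1, 1.75) − 0.125·(-1, 1.5) = (-0.875, 1.5625)
b = 1.5625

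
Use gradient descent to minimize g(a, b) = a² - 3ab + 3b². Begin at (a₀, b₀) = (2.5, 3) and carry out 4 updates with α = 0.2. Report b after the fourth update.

∇g = (2a - 3b, -3a + 6b)
Step 1: at (2.5, 3), ∇g = (-4, 10.5) → (2.5, 3) − 0.2·(-4, 10.5) = (3.3, 0.9)
Step 2: at (3.3, 0.9), ∇g = (3.9, -4.5) → (3.3, 0.9) − 0.2·(3.9, -4.5) = (2.52, 1.8)
Step 3: at (2.52, 1.8), ∇g = (-0.36, 3.24) → (2.52, 1.8) − 0.2·(-0.36, 3.24) = (2.592, 1.152)
Step 4: at (2.592, 1.152), ∇g = (1.728, -0.864) → (2.592, 1.152) − 0.2·(1.728, -0.864) = (2.2464, 1.3248)
b = 1.3248

1.3248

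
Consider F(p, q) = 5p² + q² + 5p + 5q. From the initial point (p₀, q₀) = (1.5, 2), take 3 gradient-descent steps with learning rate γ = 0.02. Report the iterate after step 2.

∇F = (10p + 5, 2q + 5)
(p₁, q₁) = (1.5, 2) − 0.02·(20, 9) = (1.1, 1.82)
(p₂, q₂) = (1.1, 1.82) − 0.02·(16, 8.64) = (0.78, 1.6472)

(0.78, 1.6472)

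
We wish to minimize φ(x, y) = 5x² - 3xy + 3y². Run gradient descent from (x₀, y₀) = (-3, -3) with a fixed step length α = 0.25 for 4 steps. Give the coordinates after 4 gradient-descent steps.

∇φ = (10x - 3y, -3x + 6y)
Step 1: at (-3, -3), ∇φ = (-21, -9) → (-3, -3) − 0.25·(-21, -9) = (2.25, -0.75)
Step 2: at (2.25, -0.75), ∇φ = (24.75, -11.25) → (2.25, -0.75) − 0.25·(24.75, -11.25) = (-3.9375, 2.0625)
Step 3: at (-3.9375, 2.0625), ∇φ = (-45.5625, 24.1875) → (-3.9375, 2.0625) − 0.25·(-45.5625, 24.1875) = (7.453125, -3.984375)
Step 4: at (7.453125, -3.984375), ∇φ = (86.484375, -46.265625) → (7.453125, -3.984375) − 0.25·(86.484375, -46.265625) = (-14.16796875, 7.58203125)

(-14.16796875, 7.58203125)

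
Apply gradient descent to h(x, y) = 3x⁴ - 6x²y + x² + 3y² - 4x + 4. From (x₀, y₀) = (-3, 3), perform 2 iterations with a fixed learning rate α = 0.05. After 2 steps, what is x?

∇h = (12x³ - 12xy + 2x - 4, -6x² + 6y)
(x₁, y₁) = (-3, 3) − 0.05·(-226, -36) = (8.3, 4.8)
(x₂, y₂) = (8.3, 4.8) − 0.05·(6395.964, -384.54) = (-311.4982, 24.027)
x = -311.4982

-311.4982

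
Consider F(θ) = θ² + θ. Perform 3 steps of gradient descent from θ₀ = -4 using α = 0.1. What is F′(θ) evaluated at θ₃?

-3.584

F′(θ) = 2θ + 1
θ₁ = -4 − 0.1·(-7) = -3.3
θ₂ = -3.3 − 0.1·(-5.6) = -2.74
θ₃ = -2.74 − 0.1·(-4.48) = -2.292
F′(θ) at (-2.292) = -3.584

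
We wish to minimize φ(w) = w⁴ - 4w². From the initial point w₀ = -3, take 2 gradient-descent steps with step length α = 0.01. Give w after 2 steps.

φ′(w) = 4w³ - 8w
Step 1: φ′(-3) = -84; w₁ = -3 − 0.01·(-84) = -2.16
Step 2: φ′(-2.16) = -23.030784; w₂ = -2.16 − 0.01·(-23.030784) = -1.92969216

-1.92969216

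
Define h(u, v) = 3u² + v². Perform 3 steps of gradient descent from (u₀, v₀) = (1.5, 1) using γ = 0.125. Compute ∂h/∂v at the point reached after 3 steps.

∇h = (6u, 2v)
Step 1: at (1.5, 1), ∇h = (9, 2) → (1.5, 1) − 0.125·(9, 2) = (0.375, 0.75)
Step 2: at (0.375, 0.75), ∇h = (2.25, 1.5) → (0.375, 0.75) − 0.125·(2.25, 1.5) = (0.09375, 0.5625)
Step 3: at (0.09375, 0.5625), ∇h = (0.5625, 1.125) → (0.09375, 0.5625) − 0.125·(0.5625, 1.125) = (0.0234375, 0.421875)
∂h/∂v at (0.0234375, 0.421875) = 0.84375

0.84375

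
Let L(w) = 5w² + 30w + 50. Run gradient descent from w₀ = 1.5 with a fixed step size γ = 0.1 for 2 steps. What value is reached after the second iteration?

-3

L′(w) = 10w + 30
Step 1: L′(1.5) = 45; w₁ = 1.5 − 0.1·45 = -3
Step 2: L′(-3) = 0; w₂ = -3 − 0.1·0 = -3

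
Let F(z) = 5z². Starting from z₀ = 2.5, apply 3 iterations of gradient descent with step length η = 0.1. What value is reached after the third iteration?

F′(z) = 10z
z₁ = 2.5 − 0.1·25 = 0
z₂ = 0 − 0.1·0 = 0
z₃ = 0 − 0.1·0 = 0

0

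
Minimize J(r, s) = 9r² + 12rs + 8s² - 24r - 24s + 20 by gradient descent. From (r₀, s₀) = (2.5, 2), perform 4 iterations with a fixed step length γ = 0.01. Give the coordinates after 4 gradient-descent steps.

(1.32395272, 1.04431728)

∇J = (18r + 12s - 24, 12r + 16s - 24)
Step 1: at (2.5, 2), ∇J = (45, 38) → (2.5, 2) − 0.01·(45, 38) = (2.05, 1.62)
Step 2: at (2.05, 1.62), ∇J = (32.34, 26.52) → (2.05, 1.62) − 0.01·(32.34, 26.52) = (1.7266, 1.3548)
Step 3: at (1.7266, 1.3548), ∇J = (23.3364, 18.396) → (1.7266, 1.3548) − 0.01·(23.3364, 18.396) = (1.493236, 1.17084)
Step 4: at (1.493236, 1.17084), ∇J = (16.928328, 12.652272) → (1.493236, 1.17084) − 0.01·(16.928328, 12.652272) = (1.32395272, 1.04431728)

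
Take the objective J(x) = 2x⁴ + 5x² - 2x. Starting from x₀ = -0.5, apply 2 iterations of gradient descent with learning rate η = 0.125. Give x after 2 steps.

0

J′(x) = 8x³ + 10x - 2
x₁ = -0.5 − 0.125·(-8) = 0.5
x₂ = 0.5 − 0.125·4 = 0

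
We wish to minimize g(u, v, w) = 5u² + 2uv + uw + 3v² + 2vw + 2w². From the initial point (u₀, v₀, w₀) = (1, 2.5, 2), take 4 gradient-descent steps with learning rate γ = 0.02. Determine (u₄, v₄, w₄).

∇g = (10u + 2v + w, 2u + 6v + 2w, u + 2v + 4w)
Step 1: at (1, 2.5, 2), ∇g = (17, 21, 14) → (1, 2.5, 2) − 0.02·(17, 21, 14) = (0.66, 2.08, 1.72)
Step 2: at (0.66, 2.08, 1.72), ∇g = (12.48, 17.24, 11.7) → (0.66, 2.08, 1.72) − 0.02·(12.48, 17.24, 11.7) = (0.4104, 1.7352, 1.486)
Step 3: at (0.4104, 1.7352, 1.486), ∇g = (9.0604, 14.204, 9.8248) → (0.4104, 1.7352, 1.486) − 0.02·(9.0604, 14.204, 9.8248) = (0.229192, 1.45112, 1.289504)
Step 4: at (0.229192, 1.45112, 1.289504), ∇g = (6.483664, 11.744112, 8.289448) → (0.229192, 1.45112, 1.289504) − 0.02·(6.483664, 11.744112, 8.289448) = (0.09951872, 1.21623776, 1.12371504)

(0.09951872, 1.21623776, 1.12371504)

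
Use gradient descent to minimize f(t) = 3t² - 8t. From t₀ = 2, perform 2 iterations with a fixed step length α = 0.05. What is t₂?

f′(t) = 6t - 8
t₁ = 2 − 0.05·4 = 1.8
t₂ = 1.8 − 0.05·2.8 = 1.66

1.66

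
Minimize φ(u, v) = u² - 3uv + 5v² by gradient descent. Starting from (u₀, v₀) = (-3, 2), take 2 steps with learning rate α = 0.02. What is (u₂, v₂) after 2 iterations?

(-2.5644, 0.9704)

∇φ = (2u - 3v, -3u + 10v)
(u₁, v₁) = (-3, 2) − 0.02·(-12, 29) = (-2.76, 1.42)
(u₂, v₂) = (-2.76, 1.42) − 0.02·(-9.78, 22.48) = (-2.5644, 0.9704)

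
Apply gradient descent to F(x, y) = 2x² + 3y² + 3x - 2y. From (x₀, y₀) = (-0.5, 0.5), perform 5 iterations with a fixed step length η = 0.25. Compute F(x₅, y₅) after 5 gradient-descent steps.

∇F = (4x + 3, 6y - 2)
Step 1: at (-0.5, 0.5), ∇F = (1, 1) → (-0.5, 0.5) − 0.25·(1, 1) = (-0.75, 0.25)
Step 2: at (-0.75, 0.25), ∇F = (0, -0.5) → (-0.75, 0.25) − 0.25·(0, -0.5) = (-0.75, 0.375)
Step 3: at (-0.75, 0.375), ∇F = (0, 0.25) → (-0.75, 0.375) − 0.25·(0, 0.25) = (-0.75, 0.3125)
Step 4: at (-0.75, 0.3125), ∇F = (0, -0.125) → (-0.75, 0.3125) − 0.25·(0, -0.125) = (-0.75, 0.34375)
Step 5: at (-0.75, 0.34375), ∇F = (0, 0.0625) → (-0.75, 0.34375) − 0.25·(0, 0.0625) = (-0.75, 0.328125)
F(-0.75, 0.328125) = -1.458251953125

-1.458251953125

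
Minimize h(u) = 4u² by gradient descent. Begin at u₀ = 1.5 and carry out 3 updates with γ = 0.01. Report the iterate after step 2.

h′(u) = 8u
Step 1: h′(1.5) = 12; u₁ = 1.5 − 0.01·12 = 1.38
Step 2: h′(1.38) = 11.04; u₂ = 1.38 − 0.01·11.04 = 1.2696

1.2696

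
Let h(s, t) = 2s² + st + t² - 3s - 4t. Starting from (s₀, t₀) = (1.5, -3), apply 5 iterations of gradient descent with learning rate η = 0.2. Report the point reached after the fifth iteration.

(0.56704, 1.17792)

∇h = (4s + t - 3, s + 2t - 4)
(s₁, t₁) = (1.5, -3) − 0.2·(0, -8.5) = (1.5, -1.3)
(s₂, t₂) = (1.5, -1.3) − 0.2·(1.7, -5.1) = (1.16, -0.28)
(s₃, t₃) = (1.16, -0.28) − 0.2·(1.36, -3.4) = (0.888, 0.4)
(s₄, t₄) = (0.888, 0.4) − 0.2·(0.952, -2.312) = (0.6976, 0.8624)
(s₅, t₅) = (0.6976, 0.8624) − 0.2·(0.6528, -1.5776) = (0.56704, 1.17792)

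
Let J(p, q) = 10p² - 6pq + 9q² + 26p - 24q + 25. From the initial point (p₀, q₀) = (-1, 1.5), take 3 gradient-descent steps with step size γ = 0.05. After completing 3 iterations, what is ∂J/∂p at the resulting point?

0.243

∇J = (20p - 6q + 26, -6p + 18q - 24)
Step 1: at (-1, 1.5), ∇J = (-3, 9) → (-1, 1.5) − 0.05·(-3, 9) = (-0.85, 1.05)
Step 2: at (-0.85, 1.05), ∇J = (2.7, 0) → (-0.85, 1.05) − 0.05·(2.7, 0) = (-0.985, 1.05)
Step 3: at (-0.985, 1.05), ∇J = (0, 0.81) → (-0.985, 1.05) − 0.05·(0, 0.81) = (-0.985, 1.0095)
∂J/∂p at (-0.985, 1.0095) = 0.243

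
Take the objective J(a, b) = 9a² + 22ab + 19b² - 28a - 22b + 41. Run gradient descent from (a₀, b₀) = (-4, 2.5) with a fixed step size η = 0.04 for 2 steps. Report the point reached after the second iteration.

∇J = (18a + 22b - 28, 22a + 38b - 22)
Step 1: at (-4, 2.5), ∇J = (-45, -15) → (-4, 2.5) − 0.04·(-45, -15) = (-2.2, 3.1)
Step 2: at (-2.2, 3.1), ∇J = (0.6, 47.4) → (-2.2, 3.1) − 0.04·(0.6, 47.4) = (-2.224, 1.204)

(-2.224, 1.204)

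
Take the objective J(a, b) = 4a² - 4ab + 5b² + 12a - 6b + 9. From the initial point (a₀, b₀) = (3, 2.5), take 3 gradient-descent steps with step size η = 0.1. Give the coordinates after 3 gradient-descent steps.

∇J = (8a - 4b + 12, -4a + 10b - 6)
(a₁, b₁) = (3, 2.5) − 0.1·(26, 7) = (0.4, 1.8)
(a₂, b₂) = (0.4, 1.8) − 0.1·(8, 10.4) = (-0.4, 0.76)
(a₃, b₃) = (-0.4, 0.76) − 0.1·(5.76, 3.2) = (-0.976, 0.44)

(-0.976, 0.44)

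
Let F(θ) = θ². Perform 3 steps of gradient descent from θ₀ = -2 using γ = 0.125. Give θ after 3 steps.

-0.84375

F′(θ) = 2θ
Step 1: F′(-2) = -4; θ₁ = -2 − 0.125·(-4) = -1.5
Step 2: F′(-1.5) = -3; θ₂ = -1.5 − 0.125·(-3) = -1.125
Step 3: F′(-1.125) = -2.25; θ₃ = -1.125 − 0.125·(-2.25) = -0.84375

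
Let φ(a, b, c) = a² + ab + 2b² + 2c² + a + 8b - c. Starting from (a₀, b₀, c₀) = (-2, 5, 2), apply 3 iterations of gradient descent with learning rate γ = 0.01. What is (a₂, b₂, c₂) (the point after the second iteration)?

(-2.037, 4.4906, 1.8628)

∇φ = (2a + b + 1, a + 4b + 8, 4c - 1)
(a₁, b₁, c₁) = (-2, 5, 2) − 0.01·(2, 26, 7) = (-2.02, 4.74, 1.93)
(a₂, b₂, c₂) = (-2.02, 4.74, 1.93) − 0.01·(1.7, 24.94, 6.72) = (-2.037, 4.4906, 1.8628)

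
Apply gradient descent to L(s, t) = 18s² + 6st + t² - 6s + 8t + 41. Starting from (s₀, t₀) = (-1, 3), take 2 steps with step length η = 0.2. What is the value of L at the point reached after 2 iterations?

11340.928

∇L = (36s + 6t - 6, 6s + 2t + 8)
Step 1: at (-1, 3), ∇L = (-24, 8) → (-1, 3) − 0.2·(-24, 8) = (3.8, 1.4)
Step 2: at (3.8, 1.4), ∇L = (139.2, 33.6) → (3.8, 1.4) − 0.2·(139.2, 33.6) = (-24.04, -5.32)
L(-24.04, -5.32) = 11340.928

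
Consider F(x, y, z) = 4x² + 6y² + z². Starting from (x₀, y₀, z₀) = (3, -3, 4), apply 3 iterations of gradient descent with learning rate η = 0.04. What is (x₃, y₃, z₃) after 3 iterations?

(0.943296, -0.421824, 3.114752)

∇F = (8x, 12y, 2z)
(x₁, y₁, z₁) = (3, -3, 4) − 0.04·(24, -36, 8) = (2.04, -1.56, 3.68)
(x₂, y₂, z₂) = (2.04, -1.56, 3.68) − 0.04·(16.32, -18.72, 7.36) = (1.3872, -0.8112, 3.3856)
(x₃, y₃, z₃) = (1.3872, -0.8112, 3.3856) − 0.04·(11.0976, -9.7344, 6.7712) = (0.943296, -0.421824, 3.114752)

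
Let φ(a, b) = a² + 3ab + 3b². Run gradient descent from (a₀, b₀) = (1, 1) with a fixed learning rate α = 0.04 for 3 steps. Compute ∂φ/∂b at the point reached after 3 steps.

∇φ = (2a + 3b, 3a + 6b)
(a₁, b₁) = (1, 1) − 0.04·(5, 9) = (0.8, 0.64)
(a₂, b₂) = (0.8, 0.64) − 0.04·(3.52, 6.24) = (0.6592, 0.3904)
(a₃, b₃) = (0.6592, 0.3904) − 0.04·(2.4896, 4.32) = (0.559616, 0.2176)
∂φ/∂b at (0.559616, 0.2176) = 2.984448

2.984448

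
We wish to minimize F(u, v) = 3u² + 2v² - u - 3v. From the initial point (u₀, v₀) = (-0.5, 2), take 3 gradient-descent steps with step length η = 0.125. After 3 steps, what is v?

0.90625

∇F = (6u - 1, 4v - 3)
Step 1: at (-0.5, 2), ∇F = (-4, 5) → (-0.5, 2) − 0.125·(-4, 5) = (0, 1.375)
Step 2: at (0, 1.375), ∇F = (-1, 2.5) → (0, 1.375) − 0.125·(-1, 2.5) = (0.125, 1.0625)
Step 3: at (0.125, 1.0625), ∇F = (-0.25, 1.25) → (0.125, 1.0625) − 0.125·(-0.25, 1.25) = (0.15625, 0.90625)
v = 0.90625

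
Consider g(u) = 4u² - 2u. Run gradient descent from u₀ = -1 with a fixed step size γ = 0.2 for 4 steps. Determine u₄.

0.088

g′(u) = 8u - 2
u₁ = -1 − 0.2·(-10) = 1
u₂ = 1 − 0.2·6 = -0.2
u₃ = -0.2 − 0.2·(-3.6) = 0.52
u₄ = 0.52 − 0.2·2.16 = 0.088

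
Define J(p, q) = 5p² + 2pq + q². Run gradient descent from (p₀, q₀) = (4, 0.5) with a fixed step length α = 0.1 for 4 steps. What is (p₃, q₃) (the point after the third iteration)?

∇J = (10p + 2q, 2p + 2q)
(p₁, q₁) = (4, 0.5) − 0.1·(41, 9) = (-0.1, -0.4)
(p₂, q₂) = (-0.1, -0.4) − 0.1·(-1.8, -1) = (0.08, -0.3)
(p₃, q₃) = (0.08, -0.3) − 0.1·(0.2, -0.44) = (0.06, -0.256)

(0.06, -0.256)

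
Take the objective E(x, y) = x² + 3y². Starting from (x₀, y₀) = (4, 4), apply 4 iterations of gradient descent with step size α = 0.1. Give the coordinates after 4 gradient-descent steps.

(1.6384, 0.1024)

∇E = (2x, 6y)
(x₁, y₁) = (4, 4) − 0.1·(8, 24) = (3.2, 1.6)
(x₂, y₂) = (3.2, 1.6) − 0.1·(6.4, 9.6) = (2.56, 0.64)
(x₃, y₃) = (2.56, 0.64) − 0.1·(5.12, 3.84) = (2.048, 0.256)
(x₄, y₄) = (2.048, 0.256) − 0.1·(4.096, 1.536) = (1.6384, 0.1024)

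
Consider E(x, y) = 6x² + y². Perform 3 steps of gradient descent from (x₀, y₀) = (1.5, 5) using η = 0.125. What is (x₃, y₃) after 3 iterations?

∇E = (12x, 2y)
(x₁, y₁) = (1.5, 5) − 0.125·(18, 10) = (-0.75, 3.75)
(x₂, y₂) = (-0.75, 3.75) − 0.125·(-9, 7.5) = (0.375, 2.8125)
(x₃, y₃) = (0.375, 2.8125) − 0.125·(4.5, 5.625) = (-0.1875, 2.109375)

(-0.1875, 2.109375)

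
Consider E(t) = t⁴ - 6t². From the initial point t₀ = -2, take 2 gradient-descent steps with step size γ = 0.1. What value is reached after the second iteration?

-1.9488

E′(t) = 4t³ - 12t
t₁ = -2 − 0.1·(-8) = -1.2
t₂ = -1.2 − 0.1·7.488 = -1.9488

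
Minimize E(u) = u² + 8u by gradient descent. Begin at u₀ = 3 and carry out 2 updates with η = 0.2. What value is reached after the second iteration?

-1.48

E′(u) = 2u + 8
Step 1: E′(3) = 14; u₁ = 3 − 0.2·14 = 0.2
Step 2: E′(0.2) = 8.4; u₂ = 0.2 − 0.2·8.4 = -1.48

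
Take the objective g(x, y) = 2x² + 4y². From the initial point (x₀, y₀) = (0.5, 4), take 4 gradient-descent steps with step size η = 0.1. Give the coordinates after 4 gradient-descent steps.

(0.0648, 0.0064)

∇g = (4x, 8y)
(x₁, y₁) = (0.5, 4) − 0.1·(2, 32) = (0.3, 0.8)
(x₂, y₂) = (0.3, 0.8) − 0.1·(1.2, 6.4) = (0.18, 0.16)
(x₃, y₃) = (0.18, 0.16) − 0.1·(0.72, 1.28) = (0.108, 0.032)
(x₄, y₄) = (0.108, 0.032) − 0.1·(0.432, 0.256) = (0.0648, 0.0064)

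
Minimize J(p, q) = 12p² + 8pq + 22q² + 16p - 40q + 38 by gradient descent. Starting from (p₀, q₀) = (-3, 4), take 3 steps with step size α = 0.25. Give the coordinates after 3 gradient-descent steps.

∇J = (24p + 8q + 16, 8p + 44q - 40)
(p₁, q₁) = (-3, 4) − 0.25·(-24, 112) = (3, -24)
(p₂, q₂) = (3, -24) − 0.25·(-104, -1072) = (29, 244)
(p₃, q₃) = (29, 244) − 0.25·(2664, 10928) = (-637, -2488)

(-637, -2488)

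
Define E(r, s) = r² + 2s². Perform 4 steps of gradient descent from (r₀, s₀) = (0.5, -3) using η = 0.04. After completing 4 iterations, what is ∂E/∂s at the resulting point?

-5.97445632

∇E = (2r, 4s)
Step 1: at (0.5, -3), ∇E = (1, -12) → (0.5, -3) − 0.04·(1, -12) = (0.46, -2.52)
Step 2: at (0.46, -2.52), ∇E = (0.92, -10.08) → (0.46, -2.52) − 0.04·(0.92, -10.08) = (0.4232, -2.1168)
Step 3: at (0.4232, -2.1168), ∇E = (0.8464, -8.4672) → (0.4232, -2.1168) − 0.04·(0.8464, -8.4672) = (0.389344, -1.778112)
Step 4: at (0.389344, -1.778112), ∇E = (0.778688, -7.112448) → (0.389344, -1.778112) − 0.04·(0.778688, -7.112448) = (0.35819648, -1.49361408)
∂E/∂s at (0.35819648, -1.49361408) = -5.97445632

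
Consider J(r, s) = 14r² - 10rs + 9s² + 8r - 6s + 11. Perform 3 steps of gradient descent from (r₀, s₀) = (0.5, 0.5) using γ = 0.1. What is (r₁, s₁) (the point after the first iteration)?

(-1.2, 0.7)

∇J = (28r - 10s + 8, -10r + 18s - 6)
(r₁, s₁) = (0.5, 0.5) − 0.1·(17, -2) = (-1.2, 0.7)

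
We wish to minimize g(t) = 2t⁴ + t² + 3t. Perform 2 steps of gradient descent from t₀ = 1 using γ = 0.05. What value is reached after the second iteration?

g′(t) = 8t³ + 2t + 3
Step 1: g′(1) = 13; t₁ = 1 − 0.05·13 = 0.35
Step 2: g′(0.35) = 4.043; t₂ = 0.35 − 0.05·4.043 = 0.14785

0.14785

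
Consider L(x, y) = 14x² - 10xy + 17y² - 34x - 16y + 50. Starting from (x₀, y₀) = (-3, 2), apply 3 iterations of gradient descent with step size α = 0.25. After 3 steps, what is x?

∇L = (28x - 10y - 34, -10x + 34y - 16)
(x₁, y₁) = (-3, 2) − 0.25·(-138, 82) = (31.5, -18.5)
(x₂, y₂) = (31.5, -18.5) − 0.25·(1033, -960) = (-226.75, 221.5)
(x₃, y₃) = (-226.75, 221.5) − 0.25·(-8598, 9782.5) = (1922.75, -2224.125)
x = 1922.75

1922.75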